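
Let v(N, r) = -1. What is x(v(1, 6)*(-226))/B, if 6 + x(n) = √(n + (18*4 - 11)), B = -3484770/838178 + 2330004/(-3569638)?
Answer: 1495996019782/1199360458831 - 747998009891*√287/3598081376493 ≈ -2.2745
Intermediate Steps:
B = -3598081376493/747998009891 (B = -3484770*1/838178 + 2330004*(-1/3569638) = -1742385/419089 - 1165002/1784819 = -3598081376493/747998009891 ≈ -4.8103)
x(n) = -6 + √(61 + n) (x(n) = -6 + √(n + (18*4 - 11)) = -6 + √(n + (72 - 11)) = -6 + √(n + 61) = -6 + √(61 + n))
x(v(1, 6)*(-226))/B = (-6 + √(61 - 1*(-226)))/(-3598081376493/747998009891) = (-6 + √(61 + 226))*(-747998009891/3598081376493) = (-6 + √287)*(-747998009891/3598081376493) = 1495996019782/1199360458831 - 747998009891*√287/3598081376493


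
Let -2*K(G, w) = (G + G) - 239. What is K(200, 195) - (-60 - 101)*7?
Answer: 2093/2 ≈ 1046.5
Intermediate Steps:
K(G, w) = 239/2 - G (K(G, w) = -((G + G) - 239)/2 = -(2*G - 239)/2 = -(-239 + 2*G)/2 = 239/2 - G)
K(200, 195) - (-60 - 101)*7 = (239/2 - 1*200) - (-60 - 101)*7 = (239/2 - 200) - (-161)*7 = -161/2 - 1*(-1127) = -161/2 + 1127 = 2093/2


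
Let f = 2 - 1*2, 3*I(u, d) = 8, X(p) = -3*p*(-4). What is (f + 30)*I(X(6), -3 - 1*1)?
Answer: 80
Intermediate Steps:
X(p) = 12*p
I(u, d) = 8/3 (I(u, d) = (⅓)*8 = 8/3)
f = 0 (f = 2 - 2 = 0)
(f + 30)*I(X(6), -3 - 1*1) = (0 + 30)*(8/3) = 30*(8/3) = 80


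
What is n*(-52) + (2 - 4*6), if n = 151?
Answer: -7874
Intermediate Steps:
n*(-52) + (2 - 4*6) = 151*(-52) + (2 - 4*6) = -7852 + (2 - 24) = -7852 - 22 = -7874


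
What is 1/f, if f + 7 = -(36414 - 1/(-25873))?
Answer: -25873/942320534 ≈ -2.7457e-5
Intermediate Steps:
f = -942320534/25873 (f = -7 - (36414 - 1/(-25873)) = -7 - (36414 - 1*(-1/25873)) = -7 - (36414 + 1/25873) = -7 - 1*942139423/25873 = -7 - 942139423/25873 = -942320534/25873 ≈ -36421.)
1/f = 1/(-942320534/25873) = -25873/942320534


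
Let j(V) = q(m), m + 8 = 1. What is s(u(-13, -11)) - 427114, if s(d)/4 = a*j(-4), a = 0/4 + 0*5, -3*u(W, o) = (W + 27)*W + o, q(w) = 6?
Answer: -427114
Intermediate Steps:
m = -7 (m = -8 + 1 = -7)
j(V) = 6
u(W, o) = -o/3 - W*(27 + W)/3 (u(W, o) = -((W + 27)*W + o)/3 = -((27 + W)*W + o)/3 = -(W*(27 + W) + o)/3 = -(o + W*(27 + W))/3 = -o/3 - W*(27 + W)/3)
a = 0 (a = 0*(¼) + 0 = 0 + 0 = 0)
s(d) = 0 (s(d) = 4*(0*6) = 4*0 = 0)
s(u(-13, -11)) - 427114 = 0 - 427114 = -427114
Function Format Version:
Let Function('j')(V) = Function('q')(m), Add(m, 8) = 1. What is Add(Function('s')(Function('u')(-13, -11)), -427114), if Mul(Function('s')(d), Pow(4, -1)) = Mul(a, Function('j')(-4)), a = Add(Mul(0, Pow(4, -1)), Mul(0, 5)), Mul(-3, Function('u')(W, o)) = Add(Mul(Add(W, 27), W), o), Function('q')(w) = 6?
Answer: -427114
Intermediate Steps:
m = -7 (m = Add(-8, 1) = -7)
Function('j')(V) = 6
Function('u')(W, o) = Add(Mul(Rational(-1, 3), o), Mul(Rational(-1, 3), W, Add(27, W))) (Function('u')(W, o) = Mul(Rational(-1, 3), Add(Mul(Add(W, 27), W), o)) = Mul(Rational(-1, 3), Add(Mul(Add(27, W), W), o)) = Mul(Rational(-1, 3), Add(Mul(W, Add(27, W)), o)) = Mul(Rational(-1, 3), Add(o, Mul(W, Add(27, W)))) = Add(Mul(Rational(-1, 3), o), Mul(Rational(-1, 3), W, Add(27, W))))
a = 0 (a = Add(Mul(0, Rational(1, 4)), 0) = Add(0, 0) = 0)
Function('s')(d) = 0 (Function('s')(d) = Mul(4, Mul(0, 6)) = Mul(4, 0) = 0)
Add(Function('s')(Function('u')(-13, -11)), -427114) = Add(0, -427114) = -427114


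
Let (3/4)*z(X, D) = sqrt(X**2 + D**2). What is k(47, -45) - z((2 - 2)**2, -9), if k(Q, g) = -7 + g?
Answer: -64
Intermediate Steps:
z(X, D) = 4*sqrt(D**2 + X**2)/3 (z(X, D) = 4*sqrt(X**2 + D**2)/3 = 4*sqrt(D**2 + X**2)/3)
k(47, -45) - z((2 - 2)**2, -9) = (-7 - 45) - 4*sqrt((-9)**2 + ((2 - 2)**2)**2)/3 = -52 - 4*sqrt(81 + (0**2)**2)/3 = -52 - 4*sqrt(81 + 0**2)/3 = -52 - 4*sqrt(81 + 0)/3 = -52 - 4*sqrt(81)/3 = -52 - 4*9/3 = -52 - 1*12 = -52 - 12 = -64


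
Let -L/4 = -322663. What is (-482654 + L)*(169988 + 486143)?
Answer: 530152535738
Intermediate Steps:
L = 1290652 (L = -4*(-322663) = 1290652)
(-482654 + L)*(169988 + 486143) = (-482654 + 1290652)*(169988 + 486143) = 807998*656131 = 530152535738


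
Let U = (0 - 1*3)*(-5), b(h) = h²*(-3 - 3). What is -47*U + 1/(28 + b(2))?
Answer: -2819/4 ≈ -704.75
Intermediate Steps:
b(h) = -6*h² (b(h) = h²*(-6) = -6*h²)
U = 15 (U = (0 - 3)*(-5) = -3*(-5) = 15)
-47*U + 1/(28 + b(2)) = -47*15 + 1/(28 - 6*2²) = -705 + 1/(28 - 6*4) = -705 + 1/(28 - 24) = -705 + 1/4 = -705 + ¼ = -2819/4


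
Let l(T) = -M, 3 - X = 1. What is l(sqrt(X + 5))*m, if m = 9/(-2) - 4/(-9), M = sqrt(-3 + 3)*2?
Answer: 0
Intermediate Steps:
X = 2 (X = 3 - 1*1 = 3 - 1 = 2)
M = 0 (M = sqrt(0)*2 = 0*2 = 0)
l(T) = 0 (l(T) = -1*0 = 0)
m = -73/18 (m = 9*(-1/2) - 4*(-1/9) = -9/2 + 4/9 = -73/18 ≈ -4.0556)
l(sqrt(X + 5))*m = 0*(-73/18) = 0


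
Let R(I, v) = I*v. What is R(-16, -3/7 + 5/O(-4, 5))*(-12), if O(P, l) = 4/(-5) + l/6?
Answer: 201024/7 ≈ 28718.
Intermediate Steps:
O(P, l) = -4/5 + l/6 (O(P, l) = 4*(-1/5) + l*(1/6) = -4/5 + l/6)
R(-16, -3/7 + 5/O(-4, 5))*(-12) = -16*(-3/7 + 5/(-4/5 + (1/6)*5))*(-12) = -16*(-3*1/7 + 5/(-4/5 + 5/6))*(-12) = -16*(-3/7 + 5/(1/30))*(-12) = -16*(-3/7 + 5*30)*(-12) = -16*(-3/7 + 150)*(-12) = -16*1047/7*(-12) = -16752/7*(-12) = 201024/7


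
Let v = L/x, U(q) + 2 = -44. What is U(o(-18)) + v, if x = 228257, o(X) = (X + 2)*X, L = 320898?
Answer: -10178924/228257 ≈ -44.594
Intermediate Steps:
o(X) = X*(2 + X) (o(X) = (2 + X)*X = X*(2 + X))
U(q) = -46 (U(q) = -2 - 44 = -46)
v = 320898/228257 ≈ 1.4059
U(o(-18)) + v = -46 + 320898/228257 = -10178924/228257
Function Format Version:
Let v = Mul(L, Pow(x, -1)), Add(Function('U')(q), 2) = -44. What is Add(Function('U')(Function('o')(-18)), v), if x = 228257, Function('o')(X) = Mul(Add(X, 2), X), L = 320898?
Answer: Rational(-10178924, 228257) ≈ -44.594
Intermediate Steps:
Function('o')(X) = Mul(X, Add(2, X)) (Function('o')(X) = Mul(Add(2, X), X) = Mul(X, Add(2, X)))
Function('U')(q) = -46 (Function('U')(q) = Add(-2, -44) = -46)
v = Rational(320898, 228257) (v = Mul(320898, Pow(228257, -1)) = Mul(320898, Rational(1, 228257)) = Rational(320898, 228257) ≈ 1.4059)
Add(Function('U')(Function('o')(-18)), v) = Add(-46, Rational(320898, 228257)) = Rational(-10178924, 228257)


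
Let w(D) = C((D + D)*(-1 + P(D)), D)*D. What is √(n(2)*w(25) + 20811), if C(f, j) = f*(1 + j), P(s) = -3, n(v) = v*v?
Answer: I*√499189 ≈ 706.53*I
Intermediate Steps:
n(v) = v²
w(D) = -8*D²*(1 + D) (w(D) = (((D + D)*(-1 - 3))*(1 + D))*D = (((2*D)*(-4))*(1 + D))*D = ((-8*D)*(1 + D))*D = (-8*D*(1 + D))*D = -8*D²*(1 + D))
√(n(2)*w(25) + 20811) = √(2²*(8*25²*(-1 - 1*25)) + 20811) = √(4*(8*625*(-1 - 25)) + 20811) = √(4*(8*625*(-26)) + 20811) = √(4*(-130000) + 20811) = √(-520000 + 20811) = √(-499189) = I*√499189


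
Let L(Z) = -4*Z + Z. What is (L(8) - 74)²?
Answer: 9604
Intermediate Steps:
L(Z) = -3*Z
(L(8) - 74)² = (-3*8 - 74)² = (-24 - 74)² = (-98)² = 9604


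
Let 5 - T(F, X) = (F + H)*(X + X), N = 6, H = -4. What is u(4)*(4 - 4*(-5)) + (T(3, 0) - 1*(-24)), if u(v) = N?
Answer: 173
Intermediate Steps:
T(F, X) = 5 - 2*X*(-4 + F) (T(F, X) = 5 - (F - 4)*(X + X) = 5 - (-4 + F)*2*X = 5 - 2*X*(-4 + F))
u(v) = 6
u(4)*(4 - 4*(-5)) + (T(3, 0) - 1*(-24)) = 6*(4 - 4*(-5)) + ((5 + 8*0 - 2*3*0) - 1*(-24)) = 6*(4 + 20) + ((5 + 0 + 0) + 24) = 6*24 + (5 + 24) = 144 + 29 = 173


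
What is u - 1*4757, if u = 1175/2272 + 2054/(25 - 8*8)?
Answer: -32779163/6816 ≈ -4809.1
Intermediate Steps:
u = -355451/6816 (u = 1175*(1/2272) + 2054/(25 - 64) = 1175/2272 + 2054/(-39) = 1175/2272 + 2054*(-1/39) = 1175/2272 - 158/3 = -355451/6816 ≈ -52.149)
u - 1*4757 = -355451/6816 - 1*4757 = -355451/6816 - 4757 = -32779163/6816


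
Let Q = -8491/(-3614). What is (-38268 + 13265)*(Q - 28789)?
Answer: 2601185979865/3614 ≈ 7.1975e+8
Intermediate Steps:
Q = 8491/3614 (Q = -8491*(-1/3614) = 8491/3614 ≈ 2.3495)
(-38268 + 13265)*(Q - 28789) = (-38268 + 13265)*(8491/3614 - 28789) = -25003*(-104034955/3614) = 2601185979865/3614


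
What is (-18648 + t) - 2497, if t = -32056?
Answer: -53201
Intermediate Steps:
(-18648 + t) - 2497 = (-18648 - 32056) - 2497 = -50704 - 2497 = -53201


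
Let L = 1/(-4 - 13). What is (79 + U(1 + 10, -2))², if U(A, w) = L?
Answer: 1800964/289 ≈ 6231.7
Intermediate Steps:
L = -1/17 (L = 1/(-17) = -1/17 ≈ -0.058824)
U(A, w) = -1/17
(79 + U(1 + 10, -2))² = (79 - 1/17)² = (1342/17)² = 1800964/289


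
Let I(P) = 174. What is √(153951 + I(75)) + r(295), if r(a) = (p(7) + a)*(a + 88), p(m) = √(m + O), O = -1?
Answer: 112985 + 15*√685 + 383*√6 ≈ 1.1432e+5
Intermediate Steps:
p(m) = √(-1 + m) (p(m) = √(m - 1) = √(-1 + m))
r(a) = (88 + a)*(a + √6) (r(a) = (√(-1 + 7) + a)*(a + 88) = (√6 + a)*(88 + a) = (a + √6)*(88 + a) = (88 + a)*(a + √6))
√(153951 + I(75)) + r(295) = √(153951 + 174) + (295² + 88*295 + 88*√6 + 295*√6) = √154125 + (87025 + 25960 + 88*√6 + 295*√6) = 15*√685 + (112985 + 383*√6) = 112985 + 15*√685 + 383*√6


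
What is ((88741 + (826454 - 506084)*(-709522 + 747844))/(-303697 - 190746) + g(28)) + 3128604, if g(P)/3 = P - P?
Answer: 1534639039691/494443 ≈ 3.1038e+6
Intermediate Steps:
g(P) = 0 (g(P) = 3*(P - P) = 3*0 = 0)
((88741 + (826454 - 506084)*(-709522 + 747844))/(-303697 - 190746) + g(28)) + 3128604 = ((88741 + (826454 - 506084)*(-709522 + 747844))/(-303697 - 190746) + 0) + 3128604 = ((88741 + 320370*38322)/(-494443) + 0) + 3128604 = ((88741 + 12277219140)*(-1/494443) + 0) + 3128604 = (12277307881*(-1/494443) + 0) + 3128604 = (-12277307881/494443 + 0) + 3128604 = -12277307881/494443 + 3128604 = 1534639039691/494443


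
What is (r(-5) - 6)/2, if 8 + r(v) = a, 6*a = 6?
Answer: -13/2 ≈ -6.5000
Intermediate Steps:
a = 1 (a = (⅙)*6 = 1)
r(v) = -7 (r(v) = -8 + 1 = -7)
(r(-5) - 6)/2 = (-7 - 6)/2 = -13*½ = -13/2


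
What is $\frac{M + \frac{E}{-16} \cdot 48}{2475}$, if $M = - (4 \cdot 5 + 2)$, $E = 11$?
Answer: $- \frac{1}{45} \approx -0.022222$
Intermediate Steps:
$M = -22$ ($M = - (20 + 2) = \left(-1\right) 22 = -22$)
$\frac{M + \frac{E}{-16} \cdot 48}{2475} = \frac{-22 + \frac{11}{-16} \cdot 48}{2475} = \left(-22 + 11 \left(- \frac{1}{16}\right) 48\right) \frac{1}{2475} = \left(-22 - 33\right) \frac{1}{2475} = \left(-55\right) \frac{1}{2475} = - \frac{1}{45}$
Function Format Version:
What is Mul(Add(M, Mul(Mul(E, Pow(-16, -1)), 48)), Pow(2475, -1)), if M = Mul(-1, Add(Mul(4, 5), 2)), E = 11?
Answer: Rational(-1, 45) ≈ -0.022222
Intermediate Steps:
M = -22 (M = Mul(-1, Add(20, 2)) = Mul(-1, 22) = -22)
Mul(Add(M, Mul(Mul(E, Pow(-16, -1)), 48)), Pow(2475, -1)) = Mul(Add(-22, Mul(Mul(11, Pow(-16, -1)), 48)), Pow(2475, -1)) = Mul(Add(-22, Mul(Mul(11, Rational(-1, 16)), 48)), Rational(1, 2475)) = Mul(Add(-22, Mul(Rational(-11, 16), 48)), Rational(1, 2475)) = Mul(Add(-22, -33), Rational(1, 2475)) = Mul(-55, Rational(1, 2475)) = Rational(-1, 45)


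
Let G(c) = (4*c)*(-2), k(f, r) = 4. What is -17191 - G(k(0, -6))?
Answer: -17159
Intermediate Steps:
G(c) = -8*c
-17191 - G(k(0, -6)) = -17191 - (-8)*4 = -17191 - 1*(-32) = -17191 + 32 = -17159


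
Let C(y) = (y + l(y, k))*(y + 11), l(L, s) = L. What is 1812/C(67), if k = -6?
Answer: 151/871 ≈ 0.17336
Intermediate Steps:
C(y) = 2*y*(11 + y) (C(y) = (y + y)*(y + 11) = (2*y)*(11 + y) = 2*y*(11 + y))
1812/C(67) = 1812/((2*67*(11 + 67))) = 1812/((2*67*78)) = 1812/10452 = 1812*(1/10452) = 151/871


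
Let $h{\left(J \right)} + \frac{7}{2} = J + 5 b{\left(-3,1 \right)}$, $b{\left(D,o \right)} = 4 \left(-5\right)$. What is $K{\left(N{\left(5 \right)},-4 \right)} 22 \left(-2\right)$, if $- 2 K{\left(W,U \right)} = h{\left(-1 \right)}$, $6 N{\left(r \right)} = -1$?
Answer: $-2299$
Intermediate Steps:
$b{\left(D,o \right)} = -20$
$h{\left(J \right)} = - \frac{207}{2} + J$ ($h{\left(J \right)} = - \frac{7}{2} + \left(J + 5 \left(-20\right)\right) = - \frac{7}{2} + \left(J - 100\right) = - \frac{7}{2} + \left(-100 + J\right) = - \frac{207}{2} + J$)
$N{\left(r \right)} = - \frac{1}{6}$ ($N{\left(r \right)} = \frac{1}{6} \left(-1\right) = - \frac{1}{6}$)
$K{\left(W,U \right)} = \frac{209}{4}$ ($K{\left(W,U \right)} = - \frac{- \frac{207}{2} - 1}{2} = \left(- \frac{1}{2}\right) \left(- \frac{209}{2}\right) = \frac{209}{4}$)
$K{\left(N{\left(5 \right)},-4 \right)} 22 \left(-2\right) = \frac{209}{4} \cdot 22 \left(-2\right) = \frac{2299}{2} \left(-2\right) = -2299$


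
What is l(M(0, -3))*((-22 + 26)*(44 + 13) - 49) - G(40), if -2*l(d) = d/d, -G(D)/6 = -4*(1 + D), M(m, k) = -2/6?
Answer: -2147/2 ≈ -1073.5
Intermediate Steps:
M(m, k) = -⅓ (M(m, k) = -2*⅙ = -⅓)
G(D) = 24 + 24*D (G(D) = -(-24)*(1 + D) = -6*(-4 - 4*D) = 24 + 24*D)
l(d) = -½ (l(d) = -d/(2*d) = -½*1 = -½)
l(M(0, -3))*((-22 + 26)*(44 + 13) - 49) - G(40) = -((-22 + 26)*(44 + 13) - 49)/2 - (24 + 24*40) = -(4*57 - 49)/2 - (24 + 960) = -(228 - 49)/2 - 1*984 = -½*179 - 984 = -179/2 - 984 = -2147/2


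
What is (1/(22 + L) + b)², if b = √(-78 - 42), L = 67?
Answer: -950519/7921 + 4*I*√30/89 ≈ -120.0 + 0.24617*I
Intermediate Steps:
b = 2*I*√30 (b = √(-120) = 2*I*√30 ≈ 10.954*I)
(1/(22 + L) + b)² = (1/(22 + 67) + 2*I*√30)² = (1/89 + 2*I*√30)²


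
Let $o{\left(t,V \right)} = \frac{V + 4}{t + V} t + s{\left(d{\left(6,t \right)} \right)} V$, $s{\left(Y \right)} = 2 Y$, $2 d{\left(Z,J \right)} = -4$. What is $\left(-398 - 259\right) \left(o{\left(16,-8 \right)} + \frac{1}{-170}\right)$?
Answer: $- \frac{2679903}{170} \approx -15764.0$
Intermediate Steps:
$d{\left(Z,J \right)} = -2$ ($d{\left(Z,J \right)} = \frac{1}{2} \left(-4\right) = -2$)
$o{\left(t,V \right)} = - 4 V + \frac{t \left(4 + V\right)}{V + t}$ ($o{\left(t,V \right)} = \frac{V + 4}{t + V} t + 2 \left(-2\right) V = \frac{4 + V}{V + t} t - 4 V = \frac{t \left(4 + V\right)}{V + t} - 4 V = - 4 V + \frac{t \left(4 + V\right)}{V + t}$)
$\left(-398 - 259\right) \left(o{\left(16,-8 \right)} + \frac{1}{-170}\right) = \left(-398 - 259\right) \left(\frac{- 4 \left(-8\right)^{2} + 4 \cdot 16 - \left(-24\right) 16}{-8 + 16} + \frac{1}{-170}\right) = - 657 \left(\frac{\left(-4\right) 64 + 64 + 384}{8} - \frac{1}{170}\right) = - 657 \left(\frac{-256 + 64 + 384}{8} - \frac{1}{170}\right) = - 657 \left(\frac{1}{8} \cdot 192 - \frac{1}{170}\right) = - 657 \left(24 - \frac{1}{170}\right) = \left(-657\right) \frac{4079}{170} = - \frac{2679903}{170}$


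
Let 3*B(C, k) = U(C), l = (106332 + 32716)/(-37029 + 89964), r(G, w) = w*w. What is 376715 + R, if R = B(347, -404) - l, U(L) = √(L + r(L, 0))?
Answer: 19941269477/52935 + √347/3 ≈ 3.7672e+5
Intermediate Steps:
r(G, w) = w²
l = 139048/52935 ≈ 2.6268
U(L) = √L (U(L) = √(L + 0²) = √(L + 0) = √L)
B(C, k) = √C/3
R = -139048/52935 + √347/3 (R = √347/3 - 1*139048/52935 = √347/3 - 139048/52935 = -139048/52935 + √347/3 ≈ 3.5825)
376715 + R = 376715 + (-139048/52935 + √347/3) = 19941269477/52935 + √347/3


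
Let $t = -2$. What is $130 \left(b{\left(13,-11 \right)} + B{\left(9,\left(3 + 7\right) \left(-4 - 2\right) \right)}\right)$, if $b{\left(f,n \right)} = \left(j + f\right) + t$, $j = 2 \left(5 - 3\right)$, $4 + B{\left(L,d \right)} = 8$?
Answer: $2470$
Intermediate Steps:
$B{\left(L,d \right)} = 4$ ($B{\left(L,d \right)} = -4 + 8 = 4$)
$j = 4$ ($j = 2 \cdot 2 = 4$)
$b{\left(f,n \right)} = 2 + f$ ($b{\left(f,n \right)} = \left(4 + f\right) - 2 = 2 + f$)
$130 \left(b{\left(13,-11 \right)} + B{\left(9,\left(3 + 7\right) \left(-4 - 2\right) \right)}\right) = 130 \left(\left(2 + 13\right) + 4\right) = 130 \left(15 + 4\right) = 130 \cdot 19 = 2470$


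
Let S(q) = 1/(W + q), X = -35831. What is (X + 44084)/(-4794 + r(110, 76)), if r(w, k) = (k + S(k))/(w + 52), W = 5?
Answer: -108295866/62900711 ≈ -1.7217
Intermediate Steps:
S(q) = 1/(5 + q)
r(w, k) = (k + 1/(5 + k))/(52 + w) (r(w, k) = (k + 1/(5 + k))/(w + 52) = (k + 1/(5 + k))/(52 + w))
(X + 44084)/(-4794 + r(110, 76)) = (-35831 + 44084)/(-4794 + (1 + 76*(5 + 76))/((5 + 76)*(52 + 110))) = 8253/(-4794 + (1 + 76*81)/(81*162)) = 8253/(-4794 + (1/81)*(1/162)*(1 + 6156)) = 8253/(-4794 + (1/81)*(1/162)*6157) = 8253/(-4794 + 6157/13122) = 8253/(-62900711/13122) = 8253*(-13122/62900711) = -108295866/62900711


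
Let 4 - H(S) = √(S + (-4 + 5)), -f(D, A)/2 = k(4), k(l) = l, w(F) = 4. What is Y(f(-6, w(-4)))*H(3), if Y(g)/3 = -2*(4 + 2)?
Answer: -72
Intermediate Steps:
f(D, A) = -8 (f(D, A) = -2*4 = -8)
H(S) = 4 - √(1 + S) (H(S) = 4 - √(S + (-4 + 5)) = 4 - √(S + 1) = 4 - √(1 + S))
Y(g) = -36 (Y(g) = 3*(-2*(4 + 2)) = 3*(-2*6) = 3*(-12) = -36)
Y(f(-6, w(-4)))*H(3) = -36*(4 - √(1 + 3)) = -36*(4 - √4) = -36*(4 - 1*2) = -36*(4 - 2) = -36*2 = -72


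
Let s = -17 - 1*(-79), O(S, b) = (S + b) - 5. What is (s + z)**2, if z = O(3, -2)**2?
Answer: 6084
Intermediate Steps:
O(S, b) = -5 + S + b
s = 62 (s = -17 + 79 = 62)
z = 16 (z = (-5 + 3 - 2)**2 = (-4)**2 = 16)
(s + z)**2 = (62 + 16)**2 = 78**2 = 6084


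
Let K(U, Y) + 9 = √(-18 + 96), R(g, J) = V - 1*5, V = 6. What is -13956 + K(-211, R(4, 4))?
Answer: -13965 + √78 ≈ -13956.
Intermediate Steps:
R(g, J) = 1 (R(g, J) = 6 - 1*5 = 6 - 5 = 1)
K(U, Y) = -9 + √78 (K(U, Y) = -9 + √(-18 + 96) = -9 + √78)
-13956 + K(-211, R(4, 4)) = -13956 + (-9 + √78) = -13965 + √78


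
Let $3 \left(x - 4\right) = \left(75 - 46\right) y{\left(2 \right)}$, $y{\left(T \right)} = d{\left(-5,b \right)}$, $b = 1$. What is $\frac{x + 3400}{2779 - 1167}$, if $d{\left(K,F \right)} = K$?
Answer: $\frac{10067}{4836} \approx 2.0817$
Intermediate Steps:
$y{\left(T \right)} = -5$
$x = - \frac{133}{3}$ ($x = 4 + \frac{\left(75 - 46\right) \left(-5\right)}{3} = 4 + \frac{29 \left(-5\right)}{3} = 4 + \frac{1}{3} \left(-145\right) = 4 - \frac{145}{3} = - \frac{133}{3} \approx -44.333$)
$\frac{x + 3400}{2779 - 1167} = \frac{- \frac{133}{3} + 3400}{2779 - 1167} = \frac{10067}{3 \cdot 1612} = \frac{10067}{3} \cdot \frac{1}{1612} = \frac{10067}{4836}$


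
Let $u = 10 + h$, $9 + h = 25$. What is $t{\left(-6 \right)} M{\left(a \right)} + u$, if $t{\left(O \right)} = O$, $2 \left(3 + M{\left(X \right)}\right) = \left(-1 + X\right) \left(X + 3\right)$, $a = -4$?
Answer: $29$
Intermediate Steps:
$h = 16$ ($h = -9 + 25 = 16$)
$M{\left(X \right)} = -3 + \frac{\left(-1 + X\right) \left(3 + X\right)}{2}$ ($M{\left(X \right)} = -3 + \frac{\left(-1 + X\right) \left(X + 3\right)}{2} = -3 + \frac{\left(-1 + X\right) \left(3 + X\right)}{2}$)
$u = 26$ ($u = 10 + 16 = 26$)
$t{\left(-6 \right)} M{\left(a \right)} + u = - 6 \left(- \frac{9}{2} - 4 + \frac{\left(-4\right)^{2}}{2}\right) + 26 = - 6 \left(- \frac{9}{2} - 4 + \frac{1}{2} \cdot 16\right) + 26 = - 6 \left(- \frac{9}{2} - 4 + 8\right) + 26 = \left(-6\right) \left(- \frac{1}{2}\right) + 26 = 3 + 26 = 29$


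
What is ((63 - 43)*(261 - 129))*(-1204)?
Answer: -3178560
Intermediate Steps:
((63 - 43)*(261 - 129))*(-1204) = (20*132)*(-1204) = 2640*(-1204) = -3178560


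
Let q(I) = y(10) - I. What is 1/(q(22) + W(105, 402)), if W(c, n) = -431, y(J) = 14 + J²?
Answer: -1/339 ≈ -0.0029499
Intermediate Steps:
q(I) = 114 - I (q(I) = (14 + 10²) - I = (14 + 100) - I = 114 - I)
1/(q(22) + W(105, 402)) = 1/((114 - 1*22) - 431) = 1/((114 - 22) - 431) = 1/(92 - 431) = 1/(-339) = -1/339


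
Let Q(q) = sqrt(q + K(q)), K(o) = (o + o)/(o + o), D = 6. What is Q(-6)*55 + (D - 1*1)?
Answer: 5 + 55*I*sqrt(5) ≈ 5.0 + 122.98*I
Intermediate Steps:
K(o) = 1 (K(o) = (2*o)/((2*o)) = (2*o)*(1/(2*o)) = 1)
Q(q) = sqrt(1 + q) (Q(q) = sqrt(q + 1) = sqrt(1 + q))
Q(-6)*55 + (D - 1*1) = sqrt(1 - 6)*55 + (6 - 1*1) = sqrt(-5)*55 + (6 - 1) = (I*sqrt(5))*55 + 5 = 55*I*sqrt(5) + 5 = 5 + 55*I*sqrt(5)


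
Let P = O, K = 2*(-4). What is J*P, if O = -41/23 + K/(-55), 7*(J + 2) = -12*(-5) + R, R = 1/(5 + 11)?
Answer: -138757/12880 ≈ -10.773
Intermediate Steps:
K = -8
R = 1/16 ≈ 0.062500
J = 737/112 (J = -2 + (-12*(-5) + 1/16)/7 = -2 + (60 + 1/16)/7 = -2 + (⅐)*(961/16) = -2 + 961/112 = 737/112 ≈ 6.5804)
O = -2071/1265 (O = -41/23 - 8/(-55) = -41*1/23 - 8*(-1/55) = -41/23 + 8/55 = -2071/1265 ≈ -1.6372)
P = -2071/1265 ≈ -1.6372
J*P = (737/112)*(-2071/1265) = -138757/12880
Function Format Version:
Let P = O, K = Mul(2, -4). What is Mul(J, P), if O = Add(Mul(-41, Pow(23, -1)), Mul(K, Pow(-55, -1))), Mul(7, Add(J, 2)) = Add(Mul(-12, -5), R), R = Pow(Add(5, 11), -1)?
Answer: Rational(-138757, 12880) ≈ -10.773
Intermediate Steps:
K = -8
R = Rational(1, 16) (R = Pow(16, -1) = Rational(1, 16) ≈ 0.062500)
J = Rational(737, 112) (J = Add(-2, Mul(Rational(1, 7), Add(Mul(-12, -5), Rational(1, 16)))) = Add(-2, Mul(Rational(1, 7), Add(60, Rational(1, 16)))) = Add(-2, Mul(Rational(1, 7), Rational(961, 16))) = Add(-2, Rational(961, 112)) = Rational(737, 112) ≈ 6.5804)
O = Rational(-2071, 1265) (O = Add(Mul(-41, Pow(23, -1)), Mul(-8, Pow(-55, -1))) = Add(Mul(-41, Rational(1, 23)), Mul(-8, Rational(-1, 55))) = Add(Rational(-41, 23), Rational(8, 55)) = Rational(-2071, 1265) ≈ -1.6372)
P = Rational(-2071, 1265) ≈ -1.6372
Mul(J, P) = Mul(Rational(737, 112), Rational(-2071, 1265)) = Rational(-138757, 12880)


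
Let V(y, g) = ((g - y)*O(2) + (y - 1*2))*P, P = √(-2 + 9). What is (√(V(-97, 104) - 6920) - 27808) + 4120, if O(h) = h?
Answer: -23688 + I*√(6920 - 303*√7) ≈ -23688.0 + 78.22*I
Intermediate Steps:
P = √7 ≈ 2.6458
V(y, g) = √7*(-2 - y + 2*g) (V(y, g) = ((g - y)*2 + (y - 1*2))*√7 = ((-2*y + 2*g) + (y - 2))*√7 = ((-2*y + 2*g) + (-2 + y))*√7 = (-2 - y + 2*g)*√7 = √7*(-2 - y + 2*g))
(√(V(-97, 104) - 6920) - 27808) + 4120 = (√(√7*(-2 - 1*(-97) + 2*104) - 6920) - 27808) + 4120 = (√(√7*(-2 + 97 + 208) - 6920) - 27808) + 4120 = (√(√7*303 - 6920) - 27808) + 4120 = (√(303*√7 - 6920) - 27808) + 4120 = (√(-6920 + 303*√7) - 27808) + 4120 = (-27808 + √(-6920 + 303*√7)) + 4120 = -23688 + √(-6920 + 303*√7)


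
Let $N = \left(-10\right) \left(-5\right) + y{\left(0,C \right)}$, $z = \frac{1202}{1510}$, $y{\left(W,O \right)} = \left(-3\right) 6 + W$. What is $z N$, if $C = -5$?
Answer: $\frac{19232}{755} \approx 25.473$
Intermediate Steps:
$y{\left(W,O \right)} = -18 + W$
$z = \frac{601}{755}$ ($z = 1202 \cdot \frac{1}{1510} = \frac{601}{755} \approx 0.79603$)
$N = 32$ ($N = \left(-10\right) \left(-5\right) + \left(-18 + 0\right) = 50 - 18 = 32$)
$z N = \frac{601}{755} \cdot 32 = \frac{19232}{755}$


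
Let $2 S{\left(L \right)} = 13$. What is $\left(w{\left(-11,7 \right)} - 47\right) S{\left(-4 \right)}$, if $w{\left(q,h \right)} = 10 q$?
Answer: $- \frac{2041}{2} \approx -1020.5$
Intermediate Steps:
$S{\left(L \right)} = \frac{13}{2}$ ($S{\left(L \right)} = \frac{1}{2} \cdot 13 = \frac{13}{2}$)
$\left(w{\left(-11,7 \right)} - 47\right) S{\left(-4 \right)} = \left(10 \left(-11\right) - 47\right) \frac{13}{2} = \left(-110 - 47\right) \frac{13}{2} = \left(-157\right) \frac{13}{2} = - \frac{2041}{2}$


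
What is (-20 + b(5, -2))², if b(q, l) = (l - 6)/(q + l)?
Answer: 4624/9 ≈ 513.78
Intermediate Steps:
b(q, l) = (-6 + l)/(l + q)
(-20 + b(5, -2))² = (-20 + (-6 - 2)/(-2 + 5))² = (-20 - 8/3)² = (-68/3)² = 4624/9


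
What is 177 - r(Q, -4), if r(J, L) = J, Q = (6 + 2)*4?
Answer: 145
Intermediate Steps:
Q = 32 (Q = 8*4 = 32)
177 - r(Q, -4) = 177 - 1*32 = 177 - 32 = 145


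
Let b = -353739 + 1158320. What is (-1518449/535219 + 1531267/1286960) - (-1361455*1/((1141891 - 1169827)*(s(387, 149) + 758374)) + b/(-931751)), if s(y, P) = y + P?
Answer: -133307265287721156695897609/170083016285733329402537280 ≈ -0.78378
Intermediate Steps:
s(y, P) = P + y
b = 804581
(-1518449/535219 + 1531267/1286960) - (-1361455*1/((1141891 - 1169827)*(s(387, 149) + 758374)) + b/(-931751)) = (-1518449/535219 + 1531267/1286960) - (-1361455*1/((1141891 - 1169827)*((149 + 387) + 758374)) + 804581/(-931751)) = (-1518449*1/535219 + 1531267*(1/1286960)) - (-1361455*(-1/(27936*(536 + 758374))) + 804581*(-1/931751)) = (-1518449/535219 + 1531267/1286960) - (-1361455/((-27936*758910)) - 804581/931751) = -1134619932567/688805444240 - (-1361455/(-21200909760) - 804581/931751) = -1134619932567/688805444240 - (-1361455*(-1/21200909760) - 804581/931751) = -1134619932567/688805444240 - (272291/4240181952 - 804581/931751) = -1134619932567/688805444240 - 1*(-3411316127710571/3950793773957952) = -1134619932567/688805444240 + 3411316127710571/3950793773957952 = -133307265287721156695897609/170083016285733329402537280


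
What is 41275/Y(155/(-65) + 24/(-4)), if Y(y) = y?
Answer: -536575/109 ≈ -4922.7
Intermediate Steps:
41275/Y(155/(-65) + 24/(-4)) = 41275/(155/(-65) + 24/(-4)) = 41275/(155*(-1/65) + 24*(-¼)) = 41275/(-31/13 - 6) = 41275/(-109/13) = 41275*(-13/109) = -536575/109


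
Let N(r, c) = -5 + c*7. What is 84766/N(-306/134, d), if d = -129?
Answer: -42383/454 ≈ -93.355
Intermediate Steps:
N(r, c) = -5 + 7*c
84766/N(-306/134, d) = 84766/(-5 + 7*(-129)) = 84766/(-5 - 903) = 84766/(-908) = 84766*(-1/908) = -42383/454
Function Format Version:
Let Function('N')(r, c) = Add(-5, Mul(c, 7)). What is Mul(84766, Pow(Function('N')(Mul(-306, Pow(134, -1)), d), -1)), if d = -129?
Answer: Rational(-42383, 454) ≈ -93.355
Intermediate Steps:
Function('N')(r, c) = Add(-5, Mul(7, c))
Mul(84766, Pow(Function('N')(Mul(-306, Pow(134, -1)), d), -1)) = Mul(84766, Pow(Add(-5, Mul(7, -129)), -1)) = Mul(84766, Pow(Add(-5, -903), -1)) = Mul(84766, Pow(-908, -1)) = Mul(84766, Rational(-1, 908)) = Rational(-42383, 454)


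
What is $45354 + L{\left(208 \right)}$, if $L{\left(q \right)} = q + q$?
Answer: $45770$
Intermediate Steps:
$L{\left(q \right)} = 2 q$
$45354 + L{\left(208 \right)} = 45354 + 2 \cdot 208 = 45354 + 416 = 45770$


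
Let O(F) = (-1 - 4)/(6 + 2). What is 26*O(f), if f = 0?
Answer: -65/4 ≈ -16.250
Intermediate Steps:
O(F) = -5/8
26*O(f) = 26*(-5/8) = -65/4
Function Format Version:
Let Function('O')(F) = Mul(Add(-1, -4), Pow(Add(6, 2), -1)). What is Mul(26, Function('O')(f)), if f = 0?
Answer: Rational(-65, 4) ≈ -16.250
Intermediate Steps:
Function('O')(F) = Rational(-5, 8) (Function('O')(F) = Mul(-5, Pow(8, -1)) = Mul(-5, Rational(1, 8)) = Rational(-5, 8))
Mul(26, Function('O')(f)) = Mul(26, Rational(-5, 8)) = Rational(-65, 4)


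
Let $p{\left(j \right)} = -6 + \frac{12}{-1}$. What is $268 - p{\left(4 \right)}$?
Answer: $286$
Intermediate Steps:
$p{\left(j \right)} = -18$ ($p{\left(j \right)} = -6 + 12 \left(-1\right) = -6 - 12 = -18$)
$268 - p{\left(4 \right)} = 268 - -18 = 268 + 18 = 286$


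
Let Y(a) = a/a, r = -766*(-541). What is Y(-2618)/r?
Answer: 1/414406 ≈ 2.4131e-6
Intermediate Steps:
r = 414406
Y(a) = 1
Y(-2618)/r = 1/414406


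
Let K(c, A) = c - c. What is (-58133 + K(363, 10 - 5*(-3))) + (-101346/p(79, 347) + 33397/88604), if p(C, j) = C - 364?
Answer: -25596376763/443020 ≈ -57777.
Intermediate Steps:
p(C, j) = -364 + C
K(c, A) = 0
(-58133 + K(363, 10 - 5*(-3))) + (-101346/p(79, 347) + 33397/88604) = (-58133 + 0) + (-101346/(-364 + 79) + 33397/88604) = -58133 + (-101346/(-285) + 33397*(1/88604)) = -58133 + (-101346*(-1/285) + 33397/88604) = -58133 + (1778/5 + 33397/88604) = -58133 + 157704897/443020 = -25596376763/443020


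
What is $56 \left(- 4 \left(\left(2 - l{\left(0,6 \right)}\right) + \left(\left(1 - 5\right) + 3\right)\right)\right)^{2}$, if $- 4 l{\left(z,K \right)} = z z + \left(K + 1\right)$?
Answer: $6776$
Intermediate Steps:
$l{\left(z,K \right)} = - \frac{1}{4} - \frac{K}{4} - \frac{z^{2}}{4}$ ($l{\left(z,K \right)} = - \frac{z z + \left(K + 1\right)}{4} = - \frac{z^{2} + \left(1 + K\right)}{4} = - \frac{1 + K + z^{2}}{4} = - \frac{1}{4} - \frac{K}{4} - \frac{z^{2}}{4}$)
$56 \left(- 4 \left(\left(2 - l{\left(0,6 \right)}\right) + \left(\left(1 - 5\right) + 3\right)\right)\right)^{2} = 56 \left(- 4 \left(\left(2 - \left(- \frac{1}{4} - \frac{3}{2} - \frac{0^{2}}{4}\right)\right) + \left(\left(1 - 5\right) + 3\right)\right)\right)^{2} = 56 \left(- 4 \left(\left(2 - \left(- \frac{1}{4} - \frac{3}{2} - 0\right)\right) + \left(-4 + 3\right)\right)\right)^{2} = 56 \left(- 4 \left(\left(2 - \left(- \frac{1}{4} - \frac{3}{2} + 0\right)\right) - 1\right)\right)^{2} = 56 \left(- 4 \left(\left(2 - - \frac{7}{4}\right) - 1\right)\right)^{2} = 56 \left(- 4 \left(\left(2 + \frac{7}{4}\right) - 1\right)\right)^{2} = 56 \left(- 4 \left(\frac{15}{4} - 1\right)\right)^{2} = 56 \left(\left(-4\right) \frac{11}{4}\right)^{2} = 56 \left(-11\right)^{2} = 56 \cdot 121 = 6776$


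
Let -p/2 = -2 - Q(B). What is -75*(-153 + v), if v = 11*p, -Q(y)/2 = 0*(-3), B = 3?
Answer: 8175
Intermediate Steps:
Q(y) = 0 (Q(y) = -0*(-3) = -2*0 = 0)
p = 4 (p = -2*(-2 - 1*0) = -2*(-2 + 0) = -2*(-2) = 4)
v = 44 (v = 11*4 = 44)
-75*(-153 + v) = -75*(-153 + 44) = -75*(-109) = 8175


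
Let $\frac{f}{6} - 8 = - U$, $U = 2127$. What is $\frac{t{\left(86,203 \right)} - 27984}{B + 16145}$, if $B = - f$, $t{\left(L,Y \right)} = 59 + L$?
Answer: $- \frac{27839}{28859} \approx -0.96466$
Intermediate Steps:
$f = -12714$ ($f = 48 + 6 \left(\left(-1\right) 2127\right) = 48 + 6 \left(-2127\right) = 48 - 12762 = -12714$)
$B = 12714$ ($B = \left(-1\right) \left(-12714\right) = 12714$)
$\frac{t{\left(86,203 \right)} - 27984}{B + 16145} = \frac{\left(59 + 86\right) - 27984}{12714 + 16145} = \frac{145 - 27984}{28859} = \left(-27839\right) \frac{1}{28859} = - \frac{27839}{28859}$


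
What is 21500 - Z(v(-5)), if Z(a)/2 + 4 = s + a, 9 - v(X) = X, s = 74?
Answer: 21332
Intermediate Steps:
v(X) = 9 - X
Z(a) = 140 + 2*a (Z(a) = -8 + 2*(74 + a) = -8 + (148 + 2*a) = 140 + 2*a)
21500 - Z(v(-5)) = 21500 - (140 + 2*(9 - 1*(-5))) = 21500 - (140 + 2*(9 + 5)) = 21500 - (140 + 2*14) = 21500 - (140 + 28) = 21500 - 1*168 = 21500 - 168 = 21332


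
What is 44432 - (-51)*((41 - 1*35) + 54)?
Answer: 47492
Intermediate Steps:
44432 - (-51)*((41 - 1*35) + 54) = 44432 - (-51)*((41 - 35) + 54) = 44432 - (-51)*(6 + 54) = 44432 - (-51)*60 = 44432 - 1*(-3060) = 44432 + 3060 = 47492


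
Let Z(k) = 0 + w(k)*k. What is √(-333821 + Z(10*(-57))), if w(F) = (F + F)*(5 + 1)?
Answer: √3564979 ≈ 1888.1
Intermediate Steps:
w(F) = 12*F (w(F) = (2*F)*6 = 12*F)
Z(k) = 12*k² (Z(k) = 0 + (12*k)*k = 0 + 12*k² = 12*k²)
√(-333821 + Z(10*(-57))) = √(-333821 + 12*(10*(-57))²) = √(-333821 + 12*(-570)²) = √(-333821 + 12*324900) = √(-333821 + 3898800) = √3564979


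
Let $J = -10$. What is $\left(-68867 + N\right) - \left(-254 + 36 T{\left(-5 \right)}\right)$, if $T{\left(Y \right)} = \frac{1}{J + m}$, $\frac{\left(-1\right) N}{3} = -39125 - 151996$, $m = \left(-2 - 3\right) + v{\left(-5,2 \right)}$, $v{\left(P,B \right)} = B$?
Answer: $\frac{6561786}{13} \approx 5.0475 \cdot 10^{5}$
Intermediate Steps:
$m = -3$ ($m = \left(-2 - 3\right) + 2 = -5 + 2 = -3$)
$N = 573363$ ($N = - 3 \left(-39125 - 151996\right) = \left(-3\right) \left(-191121\right) = 573363$)
$T{\left(Y \right)} = - \frac{1}{13}$ ($T{\left(Y \right)} = \frac{1}{-10 - 3} = \frac{1}{-13} = - \frac{1}{13}$)
$\left(-68867 + N\right) - \left(-254 + 36 T{\left(-5 \right)}\right) = \left(-68867 + 573363\right) + \left(254 - - \frac{36}{13}\right) = 504496 + \left(254 + \frac{36}{13}\right) = 504496 + \frac{3338}{13} = \frac{6561786}{13}$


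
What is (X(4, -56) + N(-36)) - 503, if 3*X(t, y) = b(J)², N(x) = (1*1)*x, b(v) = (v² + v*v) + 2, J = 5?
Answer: 1087/3 ≈ 362.33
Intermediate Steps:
b(v) = 2 + 2*v² (b(v) = (v² + v²) + 2 = 2*v² + 2 = 2 + 2*v²)
N(x) = x (N(x) = 1*x = x)
X(t, y) = 2704/3 (X(t, y) = (2 + 2*5²)²/3 = (2 + 2*25)²/3 = (2 + 50)²/3 = (⅓)*52² = (⅓)*2704 = 2704/3)
(X(4, -56) + N(-36)) - 503 = (2704/3 - 36) - 503 = 2596/3 - 503 = 1087/3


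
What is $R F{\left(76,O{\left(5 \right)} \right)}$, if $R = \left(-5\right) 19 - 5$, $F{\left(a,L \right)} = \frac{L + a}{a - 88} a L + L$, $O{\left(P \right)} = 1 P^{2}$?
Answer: $\frac{4790000}{3} \approx 1.5967 \cdot 10^{6}$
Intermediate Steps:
$O{\left(P \right)} = P^{2}$
$F{\left(a,L \right)} = L + \frac{L a \left(L + a\right)}{-88 + a}$ ($F{\left(a,L \right)} = \frac{L + a}{-88 + a} a L + L = \frac{a \left(L + a\right)}{-88 + a} L + L = \frac{L a \left(L + a\right)}{-88 + a} + L = L + \frac{L a \left(L + a\right)}{-88 + a}$)
$R = -100$ ($R = -95 - 5 = -100$)
$R F{\left(76,O{\left(5 \right)} \right)} = - 100 \frac{5^{2} \left(-88 + 76 + 76^{2} + 5^{2} \cdot 76\right)}{-88 + 76} = - 100 \frac{25 \left(-88 + 76 + 5776 + 25 \cdot 76\right)}{-12} = - 100 \cdot 25 \left(- \frac{1}{12}\right) \left(-88 + 76 + 5776 + 1900\right) = - 100 \cdot 25 \left(- \frac{1}{12}\right) 7664 = \left(-100\right) \left(- \frac{47900}{3}\right) = \frac{4790000}{3}$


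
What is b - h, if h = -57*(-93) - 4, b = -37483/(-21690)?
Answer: -114854447/21690 ≈ -5295.3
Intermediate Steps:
b = 37483/21690 (b = -37483*(-1/21690) = 37483/21690 ≈ 1.7281)
h = 5297 (h = 5301 - 4 = 5297)
b - h = 37483/21690 - 1*5297 = 37483/21690 - 5297 = -114854447/21690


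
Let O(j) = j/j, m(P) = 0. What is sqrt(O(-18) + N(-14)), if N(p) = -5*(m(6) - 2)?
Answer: sqrt(11) ≈ 3.3166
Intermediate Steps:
O(j) = 1
N(p) = 10 (N(p) = -5*(0 - 2) = -5*(-2) = 10)
sqrt(O(-18) + N(-14)) = sqrt(1 + 10) = sqrt(11)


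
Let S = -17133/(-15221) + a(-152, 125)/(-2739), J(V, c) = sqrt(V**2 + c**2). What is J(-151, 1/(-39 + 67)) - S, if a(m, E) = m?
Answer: -49240879/41690319 + sqrt(17875985)/28 ≈ 149.82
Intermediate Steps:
S = 49240879/41690319 (S = -17133/(-15221) - 152/(-2739) = -17133*(-1/15221) - 152*(-1/2739) = 17133/15221 + 152/2739 = 49240879/41690319 ≈ 1.1811)
J(-151, 1/(-39 + 67)) - S = sqrt((-151)**2 + (1/(-39 + 67))**2) - 1*49240879/41690319 = sqrt(22801 + (1/28)**2) - 49240879/41690319 = sqrt(22801 + 1/784) - 49240879/41690319 = sqrt(17875985/784) - 49240879/41690319 = sqrt(17875985)/28 - 49240879/41690319 = -49240879/41690319 + sqrt(17875985)/28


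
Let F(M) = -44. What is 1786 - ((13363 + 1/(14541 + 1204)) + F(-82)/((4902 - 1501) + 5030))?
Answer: -1536800857466/132746095 ≈ -11577.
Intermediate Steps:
1786 - ((13363 + 1/(14541 + 1204)) + F(-82)/((4902 - 1501) + 5030)) = 1786 - ((13363 + 1/(14541 + 1204)) - 44/((4902 - 1501) + 5030)) = 1786 - ((13363 + 1/15745) - 44/(3401 + 5030)) = 1786 - ((13363 + 1/15745) - 44/8431) = 1786 - (210400436/15745 - 44*1/8431) = 1786 - (210400436/15745 - 44/8431) = 1786 - 1*1773885383136/132746095 = 1786 - 1773885383136/132746095 = -1536800857466/132746095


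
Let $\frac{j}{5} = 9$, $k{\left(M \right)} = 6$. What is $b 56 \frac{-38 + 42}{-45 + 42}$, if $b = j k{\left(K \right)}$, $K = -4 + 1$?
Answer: $-20160$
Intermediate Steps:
$K = -3$
$j = 45$ ($j = 5 \cdot 9 = 45$)
$b = 270$ ($b = 45 \cdot 6 = 270$)
$b 56 \frac{-38 + 42}{-45 + 42} = 270 \cdot 56 \frac{-38 + 42}{-45 + 42} = 15120 \frac{4}{-3} = 15120 \cdot 4 \left(- \frac{1}{3}\right) = 15120 \left(- \frac{4}{3}\right) = -20160$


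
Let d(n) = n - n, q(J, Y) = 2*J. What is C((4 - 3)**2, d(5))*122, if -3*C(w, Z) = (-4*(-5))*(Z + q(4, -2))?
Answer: -19520/3 ≈ -6506.7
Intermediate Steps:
d(n) = 0
C(w, Z) = -160/3 - 20*Z/3 (C(w, Z) = -(-4*(-5))*(Z + 2*4)/3 = -20*(Z + 8)/3 = -20*(8 + Z)/3 = -(160 + 20*Z)/3 = -160/3 - 20*Z/3)
C((4 - 3)**2, d(5))*122 = (-160/3 - 20/3*0)*122 = (-160/3 + 0)*122 = -160/3*122 = -19520/3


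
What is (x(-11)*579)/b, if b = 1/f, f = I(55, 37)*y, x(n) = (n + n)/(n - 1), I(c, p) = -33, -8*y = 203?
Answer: 14221977/16 ≈ 8.8887e+5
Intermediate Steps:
y = -203/8 (y = -⅛*203 = -203/8 ≈ -25.375)
x(n) = 2*n/(-1 + n) (x(n) = (2*n)/(-1 + n) = 2*n/(-1 + n))
f = 6699/8 (f = -33*(-203/8) = 6699/8 ≈ 837.38)
b = 8/6699 (b = 1/(6699/8) = 8/6699 ≈ 0.0011942)
(x(-11)*579)/b = ((2*(-11)/(-1 - 11))*579)/(8/6699) = ((2*(-11)/(-12))*579)*(6699/8) = ((2*(-11)*(-1/12))*579)*(6699/8) = ((11/6)*579)*(6699/8) = (2123/2)*(6699/8) = 14221977/16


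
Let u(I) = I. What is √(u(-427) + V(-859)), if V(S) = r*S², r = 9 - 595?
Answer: I*√432398693 ≈ 20794.0*I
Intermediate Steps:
r = -586
V(S) = -586*S²
√(u(-427) + V(-859)) = √(-427 - 586*(-859)²) = √(-427 - 586*737881) = √(-427 - 432398266) = √(-432398693) = I*√432398693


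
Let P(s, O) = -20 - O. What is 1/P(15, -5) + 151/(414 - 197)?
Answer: 2048/3255 ≈ 0.62919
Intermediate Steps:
1/P(15, -5) + 151/(414 - 197) = 1/(-20 - 1*(-5)) + 151/(414 - 197) = 1/(-20 + 5) + 151/217 = 1/(-15) + 151*(1/217) = -1/15 + 151/217 = 2048/3255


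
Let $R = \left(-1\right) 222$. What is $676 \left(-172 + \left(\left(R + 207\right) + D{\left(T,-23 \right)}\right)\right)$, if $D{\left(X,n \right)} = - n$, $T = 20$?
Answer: $-110864$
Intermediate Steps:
$R = -222$
$676 \left(-172 + \left(\left(R + 207\right) + D{\left(T,-23 \right)}\right)\right) = 676 \left(-172 + \left(\left(-222 + 207\right) - -23\right)\right) = 676 \left(-172 + \left(-15 + 23\right)\right) = 676 \left(-172 + 8\right) = 676 \left(-164\right) = -110864$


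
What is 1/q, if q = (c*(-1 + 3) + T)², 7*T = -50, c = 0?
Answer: 49/2500 ≈ 0.019600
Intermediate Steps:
T = -50/7 (T = (⅐)*(-50) = -50/7 ≈ -7.1429)
q = 2500/49 (q = (0*(-1 + 3) - 50/7)² = (0*2 - 50/7)² = (0 - 50/7)² = (-50/7)² = 2500/49 ≈ 51.020)
1/q = 1/(2500/49) = 49/2500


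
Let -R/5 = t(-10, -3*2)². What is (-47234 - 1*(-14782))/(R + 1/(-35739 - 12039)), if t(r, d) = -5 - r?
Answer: 81604824/314329 ≈ 259.62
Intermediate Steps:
R = -125 (R = -5*(-5 - 1*(-10))² = -5*(-5 + 10)² = -5*5² = -5*25 = -125)
(-47234 - 1*(-14782))/(R + 1/(-35739 - 12039)) = (-47234 - 1*(-14782))/(-125 + 1/(-35739 - 12039)) = (-47234 + 14782)/(-125 + 1/(-47778)) = -32452/(-125 - 1/47778) = -32452/(-5972251/47778) = -32452*(-47778/5972251) = 81604824/314329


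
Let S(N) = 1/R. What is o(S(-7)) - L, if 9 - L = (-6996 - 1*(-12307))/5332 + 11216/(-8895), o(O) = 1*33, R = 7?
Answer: 1125712993/47428140 ≈ 23.735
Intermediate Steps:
S(N) = 1/7
o(O) = 33
L = 439415627/47428140 (L = 9 - ((-6996 - 1*(-12307))/5332 + 11216/(-8895)) = 9 - ((-6996 + 12307)*(1/5332) + 11216*(-1/8895)) = 9 - (5311*(1/5332) - 11216/8895) = 9 - (5311/5332 - 11216/8895) = 9 - 1*(-12562367/47428140) = 9 + 12562367/47428140 = 439415627/47428140 ≈ 9.2649)
o(S(-7)) - L = 33 - 1*439415627/47428140 = 33 - 439415627/47428140 = 1125712993/47428140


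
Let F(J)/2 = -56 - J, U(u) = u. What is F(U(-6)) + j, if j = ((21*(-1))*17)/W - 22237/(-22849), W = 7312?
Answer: -16552748949/167071888 ≈ -99.076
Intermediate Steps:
F(J) = -112 - 2*J (F(J) = 2*(-56 - J) = -112 - 2*J)
j = 154439851/167071888 (j = ((21*(-1))*17)/7312 - 22237/(-22849) = -21*17*(1/7312) - 22237*(-1/22849) = -357*1/7312 + 22237/22849 = -357/7312 + 22237/22849 = 154439851/167071888 ≈ 0.92439)
F(U(-6)) + j = (-112 - 2*(-6)) + 154439851/167071888 = (-112 + 12) + 154439851/167071888 = -100 + 154439851/167071888 = -16552748949/167071888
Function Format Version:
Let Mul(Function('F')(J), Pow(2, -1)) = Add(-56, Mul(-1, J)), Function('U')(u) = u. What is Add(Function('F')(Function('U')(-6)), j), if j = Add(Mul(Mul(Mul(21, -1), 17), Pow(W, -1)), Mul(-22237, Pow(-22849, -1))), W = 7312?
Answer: Rational(-16552748949, 167071888) ≈ -99.076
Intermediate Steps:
Function('F')(J) = Add(-112, Mul(-2, J)) (Function('F')(J) = Mul(2, Add(-56, Mul(-1, J))) = Add(-112, Mul(-2, J)))
j = Rational(154439851, 167071888) (j = Add(Mul(Mul(Mul(21, -1), 17), Pow(7312, -1)), Mul(-22237, Pow(-22849, -1))) = Add(Mul(Mul(-21, 17), Rational(1, 7312)), Mul(-22237, Rational(-1, 22849))) = Add(Mul(-357, Rational(1, 7312)), Rational(22237, 22849)) = Add(Rational(-357, 7312), Rational(22237, 22849)) = Rational(154439851, 167071888) ≈ 0.92439)
Add(Function('F')(Function('U')(-6)), j) = Add(Add(-112, Mul(-2, -6)), Rational(154439851, 167071888)) = Add(Add(-112, 12), Rational(154439851, 167071888)) = Add(-100, Rational(154439851, 167071888)) = Rational(-16552748949, 167071888)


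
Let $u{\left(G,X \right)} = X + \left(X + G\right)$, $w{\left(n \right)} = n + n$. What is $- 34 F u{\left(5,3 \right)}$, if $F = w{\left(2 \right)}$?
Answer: $-1496$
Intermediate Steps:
$w{\left(n \right)} = 2 n$
$F = 4$ ($F = 2 \cdot 2 = 4$)
$u{\left(G,X \right)} = G + 2 X$ ($u{\left(G,X \right)} = X + \left(G + X\right) = G + 2 X$)
$- 34 F u{\left(5,3 \right)} = \left(-34\right) 4 \left(5 + 2 \cdot 3\right) = - 136 \left(5 + 6\right) = \left(-136\right) 11 = -1496$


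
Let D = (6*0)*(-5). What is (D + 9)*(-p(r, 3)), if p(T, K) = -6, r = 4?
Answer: 54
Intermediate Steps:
D = 0 (D = 0*(-5) = 0)
(D + 9)*(-p(r, 3)) = (0 + 9)*(-1*(-6)) = 9*6 = 54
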